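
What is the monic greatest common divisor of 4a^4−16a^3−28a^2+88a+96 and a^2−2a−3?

Repeated division with remainder:
  4a^4−16a^3−28a^2+88a+96 = (4a^2−8a−32)(a^2−2a−3) + (0)
The last nonzero remainder a^2−2a−3 is already monic.

a^2−2a−3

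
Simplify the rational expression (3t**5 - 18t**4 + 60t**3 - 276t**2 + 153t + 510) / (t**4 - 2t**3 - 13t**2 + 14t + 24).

(3t**3 - 15t**2 + 51t - 255)/(t**2 - t - 12)

Euclidean algorithm in ℚ[t]:
  3t**5 - 18t**4 + 60t**3 - 276t**2 + 153t + 510 = (3t - 12)(t**4 - 2t**3 - 13t**2 + 14t + 24) + (75t**3 - 474t**2 + 249t + 798)
  t**4 - 2t**3 - 13t**2 + 14t + 24 = ((1/75)t + 36/625)(75t**3 - 474t**2 + 249t + 798) + ((6864/625)t**2 - (6864/625)t - 13728/625)
  75t**3 - 474t**2 + 249t + 798 = ((15625/2288)t - 83125/2288)((6864/625)t**2 - (6864/625)t - 13728/625) + (0)
Last nonzero remainder: (6864/625)t**2 - (6864/625)t - 13728/625. Dividing through by 6864/625 gives the monic gcd t**2 - t - 2.
Cancel t**2 - t - 2 from numerator and denominator to get the reduced form.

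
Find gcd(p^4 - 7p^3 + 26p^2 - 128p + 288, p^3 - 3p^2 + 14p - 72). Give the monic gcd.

Euclidean algorithm in ℚ[p]:
  p^4 - 7p^3 + 26p^2 - 128p + 288 = (p - 4)(p^3 - 3p^2 + 14p - 72) + (0)
The last nonzero remainder p^3 - 3p^2 + 14p - 72 is already monic.

p^3 - 3p^2 + 14p - 72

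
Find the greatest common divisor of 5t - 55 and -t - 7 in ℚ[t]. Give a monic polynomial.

1

By polynomial division,
  5t - 55 = (-5)(-t - 7) + (-90)
  -t - 7 = ((1/90)t + 7/90)(-90) + (0)
The last nonzero remainder is the constant -90, so the polynomials are coprime and gcd = 1.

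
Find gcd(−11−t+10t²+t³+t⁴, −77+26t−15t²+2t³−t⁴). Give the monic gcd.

11+t+t²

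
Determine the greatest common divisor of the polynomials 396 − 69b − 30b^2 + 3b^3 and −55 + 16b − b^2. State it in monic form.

−11 + b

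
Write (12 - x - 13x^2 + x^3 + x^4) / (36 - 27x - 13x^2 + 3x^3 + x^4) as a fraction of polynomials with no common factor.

Euclidean algorithm in ℚ[x]:
  x^4 + x^3 - 13x^2 - x + 12 = (x^4 + 3x^3 - 13x^2 - 27x + 36) + (-2x^3 + 26x - 24)
  x^4 + 3x^3 - 13x^2 - 27x + 36 = (-(1/2)x - 3/2)(-2x^3 + 26x - 24) + (0)
Last nonzero remainder: -2x^3 + 26x - 24. Dividing through by -2 gives the monic gcd x^3 - 13x + 12.
Cancel x^3 - 13x + 12 from numerator and denominator to get the reduced form.

(1 + x)/(3 + x)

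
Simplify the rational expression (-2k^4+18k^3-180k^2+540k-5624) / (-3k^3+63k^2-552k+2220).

(2k^2+4k+76)/(3k-30)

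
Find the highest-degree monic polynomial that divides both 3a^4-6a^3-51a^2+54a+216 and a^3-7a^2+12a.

a^2-7a+12

Apply the Euclidean algorithm:
  3a^4-6a^3-51a^2+54a+216 = (3a+15)(a^3-7a^2+12a) + (18a^2-126a+216)
  a^3-7a^2+12a = ((1/18)a)(18a^2-126a+216) + (0)
Last nonzero remainder: 18a^2-126a+216. Dividing through by 18 gives the monic gcd a^2-7a+12.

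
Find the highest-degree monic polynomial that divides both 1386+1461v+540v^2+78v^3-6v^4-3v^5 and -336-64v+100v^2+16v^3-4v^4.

-42-29v-2v^2+v^3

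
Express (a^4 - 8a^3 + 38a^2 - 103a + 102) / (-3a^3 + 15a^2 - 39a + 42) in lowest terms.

Apply the Euclidean algorithm:
  a^4 - 8a^3 + 38a^2 - 103a + 102 = (-(1/3)a + 1)(-3a^3 + 15a^2 - 39a + 42) + (10a^2 - 50a + 60)
  -3a^3 + 15a^2 - 39a + 42 = (-(3/10)a)(10a^2 - 50a + 60) + (-21a + 42)
  10a^2 - 50a + 60 = (-(10/21)a + 10/7)(-21a + 42) + (0)
Last nonzero remainder: -21a + 42. Dividing through by -21 gives the monic gcd a - 2.
Cancel a - 2 from numerator and denominator to get the reduced form.

(-a^3 + 6a^2 - 26a + 51)/(3a^2 - 9a + 21)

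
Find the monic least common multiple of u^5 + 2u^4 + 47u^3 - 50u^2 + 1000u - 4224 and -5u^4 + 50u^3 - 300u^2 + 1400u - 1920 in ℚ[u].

Repeated division with remainder:
  u^5 + 2u^4 + 47u^3 - 50u^2 + 1000u - 4224 = (-(1/5)u - 12/5)(-5u^4 + 50u^3 - 300u^2 + 1400u - 1920) + (107u^3 - 490u^2 + 3976u - 8832)
  -5u^4 + 50u^3 - 300u^2 + 1400u - 1920 = (-(5/107)u + 2900/11449)(107u^3 - 490u^2 + 3976u - 8832) + ((113460/11449)u^2 - (226920/11449)u + 3630720/11449)
  107u^3 - 490u^2 + 3976u - 8832 = ((1225043/113460)u - 263327/9455)((113460/11449)u^2 - (226920/11449)u + 3630720/11449) + (0)
Last nonzero remainder: (113460/11449)u^2 - (226920/11449)u + 3630720/11449. Dividing through by 113460/11449 gives the monic gcd u^2 - 2u + 32.
Then lcm(f, g) = f·g / gcd(f, g); expanding and making the result monic gives the answer.

u^7 - 6u^6 + 43u^5 - 402u^4 + 1964u^3 - 12824u^2 + 45792u - 50688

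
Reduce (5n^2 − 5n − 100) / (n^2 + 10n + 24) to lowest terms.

(5n − 25)/(n + 6)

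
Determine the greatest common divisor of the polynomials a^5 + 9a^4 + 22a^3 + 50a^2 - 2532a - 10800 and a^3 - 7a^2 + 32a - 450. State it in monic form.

a^2 + 2a + 50

Euclidean algorithm in ℚ[a]:
  a^5 + 9a^4 + 22a^3 + 50a^2 - 2532a - 10800 = (a^2 + 16a + 102)(a^3 - 7a^2 + 32a - 450) + (702a^2 + 1404a + 35100)
  a^3 - 7a^2 + 32a - 450 = ((1/702)a - 1/78)(702a^2 + 1404a + 35100) + (0)
Last nonzero remainder: 702a^2 + 1404a + 35100. Dividing through by 702 gives the monic gcd a^2 + 2a + 50.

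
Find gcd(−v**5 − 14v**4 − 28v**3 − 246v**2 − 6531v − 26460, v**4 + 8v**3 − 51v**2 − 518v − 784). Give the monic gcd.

Apply the Euclidean algorithm:
  −v**5 − 14v**4 − 28v**3 − 246v**2 − 6531v − 26460 = (−v − 6)(v**4 + 8v**3 − 51v**2 − 518v − 784) + (−31v**3 − 1070v**2 − 10423v − 31164)
  v**4 + 8v**3 − 51v**2 − 518v − 784 = (−(1/31)v + 822/961)(−31v**3 − 1070v**2 − 10423v − 31164) + ((507416/961)v**2 + (7103824/961)v + 24863384/961)
  −31v**3 − 1070v**2 − 10423v − 31164 = (−(29791/507416)v − 152799/126854)((507416/961)v**2 + (7103824/961)v + 24863384/961) + (0)
Last nonzero remainder: (507416/961)v**2 + (7103824/961)v + 24863384/961. Dividing through by 507416/961 gives the monic gcd v**2 + 14v + 49.

v**2 + 14v + 49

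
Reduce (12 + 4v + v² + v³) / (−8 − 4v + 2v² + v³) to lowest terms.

(6 − v + v²)/(−4 + v²)

Euclidean algorithm in ℚ[v]:
  v³ + v² + 4v + 12 = (v³ + 2v² − 4v − 8) + (−v² + 8v + 20)
  v³ + 2v² − 4v − 8 = (−v − 10)(−v² + 8v + 20) + (96v + 192)
  −v² + 8v + 20 = (−(1/96)v + 5/48)(96v + 192) + (0)
Last nonzero remainder: 96v + 192. Dividing through by 96 gives the monic gcd v + 2.
Cancel v + 2 from numerator and denominator to get the reduced form.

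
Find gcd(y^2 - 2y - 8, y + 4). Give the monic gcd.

1

Euclidean algorithm in ℚ[y]:
  y^2 - 2y - 8 = (y - 6)(y + 4) + (16)
  y + 4 = ((1/16)y + 1/4)(16) + (0)
The last nonzero remainder is the constant 16, so the polynomials are coprime and gcd = 1.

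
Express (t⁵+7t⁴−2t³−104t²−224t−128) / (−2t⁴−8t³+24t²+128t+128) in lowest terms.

Euclidean algorithm in ℚ[t]:
  t⁵+7t⁴−2t³−104t²−224t−128 = (−(1/2)t−3/2)(−2t⁴−8t³+24t²+128t+128) + (−2t³−4t²+32t+64)
  −2t⁴−8t³+24t²+128t+128 = (t+2)(−2t³−4t²+32t+64) + (0)
Last nonzero remainder: −2t³−4t²+32t+64. Dividing through by −2 gives the monic gcd t³+2t²−16t−32.
Cancel t³+2t²−16t−32 from numerator and denominator to get the reduced form.

(−t²−5t−4)/(2t+4)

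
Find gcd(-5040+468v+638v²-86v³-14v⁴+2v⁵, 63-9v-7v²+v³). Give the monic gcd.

-21-4v+v²

Apply the Euclidean algorithm:
  2v⁵-14v⁴-86v³+638v²+468v-5040 = (2v²-68)(v³-7v²-9v+63) + (36v²-144v-756)
  v³-7v²-9v+63 = ((1/36)v-1/12)(36v²-144v-756) + (0)
Last nonzero remainder: 36v²-144v-756. Dividing through by 36 gives the monic gcd v²-4v-21.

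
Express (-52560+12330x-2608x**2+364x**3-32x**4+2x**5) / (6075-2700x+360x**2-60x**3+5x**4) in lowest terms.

By polynomial division,
  2x**5-32x**4+364x**3-2608x**2+12330x-52560 = ((2/5)x-8/5)(5x**4-60x**3+360x**2-2700x+6075) + (124x**3-952x**2+5580x-42840)
  5x**4-60x**3+360x**2-2700x+6075 = ((5/124)x-335/1922)(124x**3-952x**2+5580x-42840) + (-(29725/961)x**2-1337625/961)
  124x**3-952x**2+5580x-42840 = (-(119164/29725)x+914872/29725)(-(29725/961)x**2-1337625/961) + (0)
Last nonzero remainder: -(29725/961)x**2-1337625/961. Dividing through by -29725/961 gives the monic gcd x**2+45.
Cancel x**2+45 from numerator and denominator to get the reduced form.

(-1168+274x-32x**2+2x**3)/(135-60x+5x**2)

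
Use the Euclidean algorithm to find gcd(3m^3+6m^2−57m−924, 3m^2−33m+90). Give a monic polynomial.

Apply the Euclidean algorithm:
  3m^3+6m^2−57m−924 = (m+13)(3m^2−33m+90) + (282m−2094)
  3m^2−33m+90 = ((1/94)m−84/2209)(282m−2094) + (22914/2209)
  282m−2094 = ((103823/3819)m−770941/3819)(22914/2209) + (0)
The last nonzero remainder is the constant 22914/2209, so the polynomials are coprime and gcd = 1.

1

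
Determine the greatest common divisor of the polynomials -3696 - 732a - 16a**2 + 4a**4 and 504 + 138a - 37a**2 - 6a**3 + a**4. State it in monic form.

-28 - 3a + a**2

Apply the Euclidean algorithm:
  4a**4 - 16a**2 - 732a - 3696 = (4)(a**4 - 6a**3 - 37a**2 + 138a + 504) + (24a**3 + 132a**2 - 1284a - 5712)
  a**4 - 6a**3 - 37a**2 + 138a + 504 = ((1/24)a - 23/48)(24a**3 + 132a**2 - 1284a - 5712) + ((319/4)a**2 - (957/4)a - 2233)
  24a**3 + 132a**2 - 1284a - 5712 = ((96/319)a + 816/319)((319/4)a**2 - (957/4)a - 2233) + (0)
Last nonzero remainder: (319/4)a**2 - (957/4)a - 2233. Dividing through by 319/4 gives the monic gcd a**2 - 3a - 28.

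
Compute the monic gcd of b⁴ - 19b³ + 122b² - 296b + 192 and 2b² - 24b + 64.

b² - 12b + 32

Repeated division with remainder:
  b⁴ - 19b³ + 122b² - 296b + 192 = ((1/2)b² - (7/2)b + 3)(2b² - 24b + 64) + (0)
Last nonzero remainder: 2b² - 24b + 64. Dividing through by 2 gives the monic gcd b² - 12b + 32.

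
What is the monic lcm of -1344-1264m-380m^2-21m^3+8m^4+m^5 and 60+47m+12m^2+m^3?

Euclidean algorithm in ℚ[m]:
  m^5+8m^4-21m^3-380m^2-1264m-1344 = (m^2-4m-20)(m^3+12m^2+47m+60) + (-12m^2-84m-144)
  m^3+12m^2+47m+60 = (-(1/12)m-5/12)(-12m^2-84m-144) + (0)
Last nonzero remainder: -12m^2-84m-144. Dividing through by -12 gives the monic gcd m^2+7m+12.
Then lcm(f, g) = f·g / gcd(f, g); expanding and making the result monic gives the answer.

-6720-7664m-3164m^2-485m^3+19m^4+13m^5+m^6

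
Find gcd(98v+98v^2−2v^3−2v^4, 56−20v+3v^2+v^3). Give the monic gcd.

Euclidean algorithm in ℚ[v]:
  −2v^4−2v^3+98v^2+98v = (−2v+4)(v^3+3v^2−20v+56) + (46v^2+290v−224)
  v^3+3v^2−20v+56 = ((1/46)v−38/529)(46v^2+290v−224) + ((3016/529)v+21112/529)
  46v^2+290v−224 = ((12167/1508)v−2116/377)((3016/529)v+21112/529) + (0)
Last nonzero remainder: (3016/529)v+21112/529. Dividing through by 3016/529 gives the monic gcd v+7.

7+v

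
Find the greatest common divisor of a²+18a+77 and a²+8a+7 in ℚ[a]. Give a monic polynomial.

a+7

Repeated division with remainder:
  a²+18a+77 = (a²+8a+7) + (10a+70)
  a²+8a+7 = ((1/10)a+1/10)(10a+70) + (0)
Last nonzero remainder: 10a+70. Dividing through by 10 gives the monic gcd a+7.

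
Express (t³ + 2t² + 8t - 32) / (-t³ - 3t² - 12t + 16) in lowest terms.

Euclidean algorithm in ℚ[t]:
  t³ + 2t² + 8t - 32 = (-1)(-t³ - 3t² - 12t + 16) + (-t² - 4t - 16)
  -t³ - 3t² - 12t + 16 = (t - 1)(-t² - 4t - 16) + (0)
Last nonzero remainder: -t² - 4t - 16. Dividing through by -1 gives the monic gcd t² + 4t + 16.
Cancel t² + 4t + 16 from numerator and denominator to get the reduced form.

(-t + 2)/(t - 1)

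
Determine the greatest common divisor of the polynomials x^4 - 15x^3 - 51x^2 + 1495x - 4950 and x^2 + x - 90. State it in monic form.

Repeated division with remainder:
  x^4 - 15x^3 - 51x^2 + 1495x - 4950 = (x^2 - 16x + 55)(x^2 + x - 90) + (0)
The last nonzero remainder x^2 + x - 90 is already monic.

x^2 + x - 90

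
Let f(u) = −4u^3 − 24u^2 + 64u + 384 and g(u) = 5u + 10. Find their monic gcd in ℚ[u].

Repeated division with remainder:
  −4u^3 − 24u^2 + 64u + 384 = (−(4/5)u^2 − (16/5)u + 96/5)(5u + 10) + (192)
  5u + 10 = ((5/192)u + 5/96)(192) + (0)
The last nonzero remainder is the constant 192, so the polynomials are coprime and gcd = 1.

1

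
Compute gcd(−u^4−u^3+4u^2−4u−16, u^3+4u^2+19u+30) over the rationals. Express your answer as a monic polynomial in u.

u+2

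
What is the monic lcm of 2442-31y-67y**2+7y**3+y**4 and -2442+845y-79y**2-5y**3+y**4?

-14652+2628y+371y**2-109y**3+y**4+y**5

By polynomial division,
  y**4+7y**3-67y**2-31y+2442 = (y**4-5y**3-79y**2+845y-2442) + (12y**3+12y**2-876y+4884)
  y**4-5y**3-79y**2+845y-2442 = ((1/12)y-1/2)(12y**3+12y**2-876y+4884) + (0)
Last nonzero remainder: 12y**3+12y**2-876y+4884. Dividing through by 12 gives the monic gcd y**3+y**2-73y+407.
Then lcm(f, g) = f·g / gcd(f, g); expanding and making the result monic gives the answer.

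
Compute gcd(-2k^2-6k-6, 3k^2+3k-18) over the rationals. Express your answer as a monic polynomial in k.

1

Repeated division with remainder:
  -2k^2-6k-6 = (-2/3)(3k^2+3k-18) + (-4k-18)
  3k^2+3k-18 = (-(3/4)k+21/8)(-4k-18) + (117/4)
  -4k-18 = (-(16/117)k-8/13)(117/4) + (0)
The last nonzero remainder is the constant 117/4, so the polynomials are coprime and gcd = 1.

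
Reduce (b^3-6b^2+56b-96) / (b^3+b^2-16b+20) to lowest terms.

(b^2-4b+48)/(b^2+3b-10)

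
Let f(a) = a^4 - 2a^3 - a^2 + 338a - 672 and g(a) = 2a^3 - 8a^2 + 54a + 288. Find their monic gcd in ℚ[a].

By polynomial division,
  a^4 - 2a^3 - a^2 + 338a - 672 = ((1/2)a + 1)(2a^3 - 8a^2 + 54a + 288) + (-20a^2 + 140a - 960)
  2a^3 - 8a^2 + 54a + 288 = (-(1/10)a - 3/10)(-20a^2 + 140a - 960) + (0)
Last nonzero remainder: -20a^2 + 140a - 960. Dividing through by -20 gives the monic gcd a^2 - 7a + 48.

a^2 - 7a + 48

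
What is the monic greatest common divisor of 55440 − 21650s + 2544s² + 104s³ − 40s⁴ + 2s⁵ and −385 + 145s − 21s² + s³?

Repeated division with remainder:
  2s⁵ − 40s⁴ + 104s³ + 2544s² − 21650s + 55440 = (2s² + 2s − 144)(s³ − 21s² + 145s − 385) + (0)
The last nonzero remainder s³ − 21s² + 145s − 385 is already monic.

−385 + 145s − 21s² + s³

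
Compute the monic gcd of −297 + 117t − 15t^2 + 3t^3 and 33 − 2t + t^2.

33 − 2t + t^2

By polynomial division,
  3t^3 − 15t^2 + 117t − 297 = (3t − 9)(t^2 − 2t + 33) + (0)
The last nonzero remainder t^2 − 2t + 33 is already monic.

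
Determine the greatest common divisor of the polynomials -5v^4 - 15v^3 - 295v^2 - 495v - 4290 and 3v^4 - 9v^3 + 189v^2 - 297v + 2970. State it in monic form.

Euclidean algorithm in ℚ[v]:
  -5v^4 - 15v^3 - 295v^2 - 495v - 4290 = (-5/3)(3v^4 - 9v^3 + 189v^2 - 297v + 2970) + (-30v^3 + 20v^2 - 990v + 660)
  3v^4 - 9v^3 + 189v^2 - 297v + 2970 = (-(1/10)v + 7/30)(-30v^3 + 20v^2 - 990v + 660) + ((256/3)v^2 + 2816)
  -30v^3 + 20v^2 - 990v + 660 = (-(45/128)v + 15/64)((256/3)v^2 + 2816) + (0)
Last nonzero remainder: (256/3)v^2 + 2816. Dividing through by 256/3 gives the monic gcd v^2 + 33.

v^2 + 33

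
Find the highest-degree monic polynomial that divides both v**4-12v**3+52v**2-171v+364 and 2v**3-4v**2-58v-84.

By polynomial division,
  v**4-12v**3+52v**2-171v+364 = ((1/2)v-5)(2v**3-4v**2-58v-84) + (61v**2-419v-56)
  2v**3-4v**2-58v-84 = ((2/61)v+594/3721)(61v**2-419v-56) + ((39900/3721)v-279300/3721)
  61v**2-419v-56 = ((226981/39900)v+7442/9975)((39900/3721)v-279300/3721) + (0)
Last nonzero remainder: (39900/3721)v-279300/3721. Dividing through by 39900/3721 gives the monic gcd v-7.

v-7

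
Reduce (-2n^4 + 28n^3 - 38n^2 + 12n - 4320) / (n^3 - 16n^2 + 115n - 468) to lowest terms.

By polynomial division,
  -2n^4 + 28n^3 - 38n^2 + 12n - 4320 = (-2n - 4)(n^3 - 16n^2 + 115n - 468) + (128n^2 - 464n - 6192)
  n^3 - 16n^2 + 115n - 468 = ((1/128)n - 99/1024)(128n^2 - 464n - 6192) + ((7585/64)n - 68265/64)
  128n^2 - 464n - 6192 = ((8192/7585)n + 44032/7585)((7585/64)n - 68265/64) + (0)
Last nonzero remainder: (7585/64)n - 68265/64. Dividing through by 7585/64 gives the monic gcd n - 9.
Cancel n - 9 from numerator and denominator to get the reduced form.

(-2n^3 + 10n^2 + 52n + 480)/(n^2 - 7n + 52)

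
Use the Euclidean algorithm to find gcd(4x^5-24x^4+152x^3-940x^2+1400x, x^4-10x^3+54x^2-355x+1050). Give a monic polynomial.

By polynomial division,
  4x^5-24x^4+152x^3-940x^2+1400x = (4x+16)(x^4-10x^3+54x^2-355x+1050) + (96x^3-384x^2+2880x-16800)
  x^4-10x^3+54x^2-355x+1050 = ((1/96)x-1/16)(96x^3-384x^2+2880x-16800) + (0)
Last nonzero remainder: 96x^3-384x^2+2880x-16800. Dividing through by 96 gives the monic gcd x^3-4x^2+30x-175.

x^3-4x^2+30x-175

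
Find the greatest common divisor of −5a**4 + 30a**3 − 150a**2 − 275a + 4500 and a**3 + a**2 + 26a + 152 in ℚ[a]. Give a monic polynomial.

Repeated division with remainder:
  −5a**4 + 30a**3 − 150a**2 − 275a + 4500 = (−5a + 35)(a**3 + a**2 + 26a + 152) + (−55a**2 − 425a − 820)
  a**3 + a**2 + 26a + 152 = (−(1/55)a + 74/605)(−55a**2 − 425a − 820) + ((7632/121)a + 30528/121)
  −55a**2 − 425a − 820 = (−(6655/7632)a − 24805/7632)((7632/121)a + 30528/121) + (0)
Last nonzero remainder: (7632/121)a + 30528/121. Dividing through by 7632/121 gives the monic gcd a + 4.

a + 4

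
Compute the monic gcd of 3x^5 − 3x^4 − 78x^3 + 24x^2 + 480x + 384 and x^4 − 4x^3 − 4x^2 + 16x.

By polynomial division,
  3x^5 − 3x^4 − 78x^3 + 24x^2 + 480x + 384 = (3x + 9)(x^4 − 4x^3 − 4x^2 + 16x) + (−30x^3 + 12x^2 + 336x + 384)
  x^4 − 4x^3 − 4x^2 + 16x = (−(1/30)x + 3/25)(−30x^3 + 12x^2 + 336x + 384) + ((144/25)x^2 − (288/25)x − 1152/25)
  −30x^3 + 12x^2 + 336x + 384 = (−(125/24)x − 25/3)((144/25)x^2 − (288/25)x − 1152/25) + (0)
Last nonzero remainder: (144/25)x^2 − (288/25)x − 1152/25. Dividing through by 144/25 gives the monic gcd x^2 − 2x − 8.

x^2 − 2x − 8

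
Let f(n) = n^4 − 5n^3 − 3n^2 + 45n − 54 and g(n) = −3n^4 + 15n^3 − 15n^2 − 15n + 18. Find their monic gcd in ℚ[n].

Repeated division with remainder:
  n^4 − 5n^3 − 3n^2 + 45n − 54 = (−1/3)(−3n^4 + 15n^3 − 15n^2 − 15n + 18) + (−8n^2 + 40n − 48)
  −3n^4 + 15n^3 − 15n^2 − 15n + 18 = ((3/8)n^2 − 3/8)(−8n^2 + 40n − 48) + (0)
Last nonzero remainder: −8n^2 + 40n − 48. Dividing through by −8 gives the monic gcd n^2 − 5n + 6.

n^2 − 5n + 6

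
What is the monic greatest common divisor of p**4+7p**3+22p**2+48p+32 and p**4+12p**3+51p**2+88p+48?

Apply the Euclidean algorithm:
  p**4+7p**3+22p**2+48p+32 = (p**4+12p**3+51p**2+88p+48) + (-5p**3-29p**2-40p-16)
  p**4+12p**3+51p**2+88p+48 = (-(1/5)p-31/25)(-5p**3-29p**2-40p-16) + ((176/25)p**2+(176/5)p+704/25)
  -5p**3-29p**2-40p-16 = (-(125/176)p-25/44)((176/25)p**2+(176/5)p+704/25) + (0)
Last nonzero remainder: (176/25)p**2+(176/5)p+704/25. Dividing through by 176/25 gives the monic gcd p**2+5p+4.

p**2+5p+4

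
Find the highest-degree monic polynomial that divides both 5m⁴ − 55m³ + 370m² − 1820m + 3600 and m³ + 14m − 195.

m − 5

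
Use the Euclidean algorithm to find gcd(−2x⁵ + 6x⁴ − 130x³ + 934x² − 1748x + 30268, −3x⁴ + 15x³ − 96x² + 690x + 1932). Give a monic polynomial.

x³ − 7x² + 46x − 322

Repeated division with remainder:
  −2x⁵ + 6x⁴ − 130x³ + 934x² − 1748x + 30268 = ((2/3)x + 4/3)(−3x⁴ + 15x³ − 96x² + 690x + 1932) + (−86x³ + 602x² − 3956x + 27692)
  −3x⁴ + 15x³ − 96x² + 690x + 1932 = ((3/86)x + 3/43)(−86x³ + 602x² − 3956x + 27692) + (0)
Last nonzero remainder: −86x³ + 602x² − 3956x + 27692. Dividing through by −86 gives the monic gcd x³ − 7x² + 46x − 322.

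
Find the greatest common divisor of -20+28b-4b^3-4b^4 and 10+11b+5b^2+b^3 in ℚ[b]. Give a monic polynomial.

5+3b+b^2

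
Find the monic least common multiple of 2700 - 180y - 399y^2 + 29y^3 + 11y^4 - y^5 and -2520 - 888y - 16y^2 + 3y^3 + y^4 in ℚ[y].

-226800 - 11880y + 32616y^2 + 1734y^3 - 815y^4 - 55y^5 - y^6 + y^7

Apply the Euclidean algorithm:
  -y^5 + 11y^4 + 29y^3 - 399y^2 - 180y + 2700 = (-y + 14)(y^4 + 3y^3 - 16y^2 - 888y - 2520) + (-29y^3 - 1063y^2 + 9732y + 37980)
  y^4 + 3y^3 - 16y^2 - 888y - 2520 = (-(1/29)y + 976/841)(-29y^3 - 1063y^2 + 9732y + 37980) + ((1306260/841)y^2 - (9143820/841)y - 39187800/841)
  -29y^3 - 1063y^2 + 9732y + 37980 = (-(24389/1306260)y - 177451/217710)((1306260/841)y^2 - (9143820/841)y - 39187800/841) + (0)
Last nonzero remainder: (1306260/841)y^2 - (9143820/841)y - 39187800/841. Dividing through by 1306260/841 gives the monic gcd y^2 - 7y - 30.
Then lcm(f, g) = f·g / gcd(f, g); expanding and making the result monic gives the answer.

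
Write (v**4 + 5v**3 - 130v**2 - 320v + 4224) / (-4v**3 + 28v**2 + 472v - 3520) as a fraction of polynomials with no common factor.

By polynomial division,
  v**4 + 5v**3 - 130v**2 - 320v + 4224 = (-(1/4)v - 3)(-4v**3 + 28v**2 + 472v - 3520) + (72v**2 + 216v - 6336)
  -4v**3 + 28v**2 + 472v - 3520 = (-(1/18)v + 5/9)(72v**2 + 216v - 6336) + (0)
Last nonzero remainder: 72v**2 + 216v - 6336. Dividing through by 72 gives the monic gcd v**2 + 3v - 88.
Cancel v**2 + 3v - 88 from numerator and denominator to get the reduced form.

(-v**2 - 2v + 48)/(4v - 40)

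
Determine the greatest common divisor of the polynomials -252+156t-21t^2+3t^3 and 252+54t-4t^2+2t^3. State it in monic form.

Apply the Euclidean algorithm:
  3t^3-21t^2+156t-252 = (3/2)(2t^3-4t^2+54t+252) + (-15t^2+75t-630)
  2t^3-4t^2+54t+252 = (-(2/15)t-2/5)(-15t^2+75t-630) + (0)
Last nonzero remainder: -15t^2+75t-630. Dividing through by -15 gives the monic gcd t^2-5t+42.

42-5t+t^2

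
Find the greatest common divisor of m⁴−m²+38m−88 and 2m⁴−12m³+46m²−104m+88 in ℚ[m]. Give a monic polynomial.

By polynomial division,
  m⁴−m²+38m−88 = (1/2)(2m⁴−12m³+46m²−104m+88) + (6m³−24m²+90m−132)
  2m⁴−12m³+46m²−104m+88 = ((1/3)m−2/3)(6m³−24m²+90m−132) + (0)
Last nonzero remainder: 6m³−24m²+90m−132. Dividing through by 6 gives the monic gcd m³−4m²+15m−22.

m³−4m²+15m−22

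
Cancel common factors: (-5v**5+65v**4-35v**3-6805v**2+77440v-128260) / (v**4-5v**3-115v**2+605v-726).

(-5v**2+55v-530)/(v-3)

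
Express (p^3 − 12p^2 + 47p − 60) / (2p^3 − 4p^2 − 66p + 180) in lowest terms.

By polynomial division,
  p^3 − 12p^2 + 47p − 60 = (1/2)(2p^3 − 4p^2 − 66p + 180) + (−10p^2 + 80p − 150)
  2p^3 − 4p^2 − 66p + 180 = (−(1/5)p − 6/5)(−10p^2 + 80p − 150) + (0)
Last nonzero remainder: −10p^2 + 80p − 150. Dividing through by −10 gives the monic gcd p^2 − 8p + 15.
Cancel p^2 − 8p + 15 from numerator and denominator to get the reduced form.

(p − 4)/(2p + 12)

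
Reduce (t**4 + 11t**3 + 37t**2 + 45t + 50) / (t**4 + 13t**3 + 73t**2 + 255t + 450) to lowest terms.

Repeated division with remainder:
  t**4 + 11t**3 + 37t**2 + 45t + 50 = (t**4 + 13t**3 + 73t**2 + 255t + 450) + (-2t**3 - 36t**2 - 210t - 400)
  t**4 + 13t**3 + 73t**2 + 255t + 450 = (-(1/2)t + 5/2)(-2t**3 - 36t**2 - 210t - 400) + (58t**2 + 580t + 1450)
  -2t**3 - 36t**2 - 210t - 400 = (-(1/29)t - 8/29)(58t**2 + 580t + 1450) + (0)
Last nonzero remainder: 58t**2 + 580t + 1450. Dividing through by 58 gives the monic gcd t**2 + 10t + 25.
Cancel t**2 + 10t + 25 from numerator and denominator to get the reduced form.

(t**2 + t + 2)/(t**2 + 3t + 18)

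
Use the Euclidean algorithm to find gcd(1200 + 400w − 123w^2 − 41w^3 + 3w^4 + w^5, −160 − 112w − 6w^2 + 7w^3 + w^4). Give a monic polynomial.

−80 − 16w + 5w^2 + w^3

Apply the Euclidean algorithm:
  w^5 + 3w^4 − 41w^3 − 123w^2 + 400w + 1200 = (w − 4)(w^4 + 7w^3 − 6w^2 − 112w − 160) + (−7w^3 − 35w^2 + 112w + 560)
  w^4 + 7w^3 − 6w^2 − 112w − 160 = (−(1/7)w − 2/7)(−7w^3 − 35w^2 + 112w + 560) + (0)
Last nonzero remainder: −7w^3 − 35w^2 + 112w + 560. Dividing through by −7 gives the monic gcd w^3 + 5w^2 − 16w − 80.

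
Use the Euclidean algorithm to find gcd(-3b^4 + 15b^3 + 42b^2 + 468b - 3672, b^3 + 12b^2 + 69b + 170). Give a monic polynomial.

Euclidean algorithm in ℚ[b]:
  -3b^4 + 15b^3 + 42b^2 + 468b - 3672 = (-3b + 51)(b^3 + 12b^2 + 69b + 170) + (-363b^2 - 2541b - 12342)
  b^3 + 12b^2 + 69b + 170 = (-(1/363)b - 5/363)(-363b^2 - 2541b - 12342) + (0)
Last nonzero remainder: -363b^2 - 2541b - 12342. Dividing through by -363 gives the monic gcd b^2 + 7b + 34.

b^2 + 7b + 34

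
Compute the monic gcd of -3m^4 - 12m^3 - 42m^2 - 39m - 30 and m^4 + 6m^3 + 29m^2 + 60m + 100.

By polynomial division,
  -3m^4 - 12m^3 - 42m^2 - 39m - 30 = (-3)(m^4 + 6m^3 + 29m^2 + 60m + 100) + (6m^3 + 45m^2 + 141m + 270)
  m^4 + 6m^3 + 29m^2 + 60m + 100 = ((1/6)m - 1/4)(6m^3 + 45m^2 + 141m + 270) + ((67/4)m^2 + (201/4)m + 335/2)
  6m^3 + 45m^2 + 141m + 270 = ((24/67)m + 108/67)((67/4)m^2 + (201/4)m + 335/2) + (0)
Last nonzero remainder: (67/4)m^2 + (201/4)m + 335/2. Dividing through by 67/4 gives the monic gcd m^2 + 3m + 10.

m^2 + 3m + 10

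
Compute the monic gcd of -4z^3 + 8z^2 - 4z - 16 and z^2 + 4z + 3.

z + 1

Apply the Euclidean algorithm:
  -4z^3 + 8z^2 - 4z - 16 = (-4z + 24)(z^2 + 4z + 3) + (-88z - 88)
  z^2 + 4z + 3 = (-(1/88)z - 3/88)(-88z - 88) + (0)
Last nonzero remainder: -88z - 88. Dividing through by -88 gives the monic gcd z + 1.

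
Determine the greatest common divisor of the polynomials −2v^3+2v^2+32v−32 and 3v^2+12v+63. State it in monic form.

1

Euclidean algorithm in ℚ[v]:
  −2v^3+2v^2+32v−32 = (−(2/3)v+10/3)(3v^2+12v+63) + (34v−242)
  3v^2+12v+63 = ((3/34)v+567/578)(34v−242) + (86814/289)
  34v−242 = ((4913/43407)v−34969/43407)(86814/289) + (0)
The last nonzero remainder is the constant 86814/289, so the polynomials are coprime and gcd = 1.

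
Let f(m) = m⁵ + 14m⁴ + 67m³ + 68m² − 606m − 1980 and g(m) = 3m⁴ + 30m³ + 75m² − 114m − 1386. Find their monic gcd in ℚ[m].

m³ + 3m² + 4m − 66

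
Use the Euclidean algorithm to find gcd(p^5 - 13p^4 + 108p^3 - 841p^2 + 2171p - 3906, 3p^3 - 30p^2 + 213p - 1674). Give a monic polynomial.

Apply the Euclidean algorithm:
  p^5 - 13p^4 + 108p^3 - 841p^2 + 2171p - 3906 = ((1/3)p^2 - p + 7/3)(3p^3 - 30p^2 + 213p - 1674) + (0)
Last nonzero remainder: 3p^3 - 30p^2 + 213p - 1674. Dividing through by 3 gives the monic gcd p^3 - 10p^2 + 71p - 558.

p^3 - 10p^2 + 71p - 558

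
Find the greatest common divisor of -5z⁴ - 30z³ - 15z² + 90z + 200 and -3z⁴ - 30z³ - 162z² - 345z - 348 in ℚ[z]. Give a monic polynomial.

z² + 3z + 4

Repeated division with remainder:
  -5z⁴ - 30z³ - 15z² + 90z + 200 = (5/3)(-3z⁴ - 30z³ - 162z² - 345z - 348) + (20z³ + 255z² + 665z + 780)
  -3z⁴ - 30z³ - 162z² - 345z - 348 = (-(3/20)z + 33/80)(20z³ + 255z² + 665z + 780) + (-(2679/16)z² - (8037/16)z - 2679/4)
  20z³ + 255z² + 665z + 780 = (-(320/2679)z - 1040/893)(-(2679/16)z² - (8037/16)z - 2679/4) + (0)
Last nonzero remainder: -(2679/16)z² - (8037/16)z - 2679/4. Dividing through by -2679/16 gives the monic gcd z² + 3z + 4.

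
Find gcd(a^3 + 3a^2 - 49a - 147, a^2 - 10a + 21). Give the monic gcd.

a - 7

Apply the Euclidean algorithm:
  a^3 + 3a^2 - 49a - 147 = (a + 13)(a^2 - 10a + 21) + (60a - 420)
  a^2 - 10a + 21 = ((1/60)a - 1/20)(60a - 420) + (0)
Last nonzero remainder: 60a - 420. Dividing through by 60 gives the monic gcd a - 7.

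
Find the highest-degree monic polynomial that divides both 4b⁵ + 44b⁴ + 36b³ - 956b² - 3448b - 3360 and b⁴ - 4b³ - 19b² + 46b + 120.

Apply the Euclidean algorithm:
  4b⁵ + 44b⁴ + 36b³ - 956b² - 3448b - 3360 = (4b + 60)(b⁴ - 4b³ - 19b² + 46b + 120) + (352b³ - 6688b - 10560)
  b⁴ - 4b³ - 19b² + 46b + 120 = ((1/352)b - 1/88)(352b³ - 6688b - 10560) + (0)
Last nonzero remainder: 352b³ - 6688b - 10560. Dividing through by 352 gives the monic gcd b³ - 19b - 30.

b³ - 19b - 30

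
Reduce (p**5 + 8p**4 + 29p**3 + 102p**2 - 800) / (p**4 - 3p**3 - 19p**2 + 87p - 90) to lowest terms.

By polynomial division,
  p**5 + 8p**4 + 29p**3 + 102p**2 - 800 = (p + 11)(p**4 - 3p**3 - 19p**2 + 87p - 90) + (81p**3 + 224p**2 - 867p + 190)
  p**4 - 3p**3 - 19p**2 + 87p - 90 = ((1/81)p - 467/6561)(81p**3 + 224p**2 - 867p + 190) + ((50176/6561)p**2 + (50176/2187)p - 501760/6561)
  81p**3 + 224p**2 - 867p + 190 = ((531441/50176)p - 124659/50176)((50176/6561)p**2 + (50176/2187)p - 501760/6561) + (0)
Last nonzero remainder: (50176/6561)p**2 + (50176/2187)p - 501760/6561. Dividing through by 50176/6561 gives the monic gcd p**2 + 3p - 10.
Cancel p**2 + 3p - 10 from numerator and denominator to get the reduced form.

(p**3 + 5p**2 + 24p + 80)/(p**2 - 6p + 9)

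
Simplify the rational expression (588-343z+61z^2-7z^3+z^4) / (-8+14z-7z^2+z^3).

By polynomial division,
  z^4-7z^3+61z^2-343z+588 = (z)(z^3-7z^2+14z-8) + (47z^2-335z+588)
  z^3-7z^2+14z-8 = ((1/47)z+6/2209)(47z^2-335z+588) + ((5300/2209)z-21200/2209)
  47z^2-335z+588 = ((103823/5300)z-324723/5300)((5300/2209)z-21200/2209) + (0)
Last nonzero remainder: (5300/2209)z-21200/2209. Dividing through by 5300/2209 gives the monic gcd z-4.
Cancel z-4 from numerator and denominator to get the reduced form.

(-147+49z-3z^2+z^3)/(2-3z+z^2)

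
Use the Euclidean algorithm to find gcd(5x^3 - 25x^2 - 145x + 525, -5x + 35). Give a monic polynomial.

Repeated division with remainder:
  5x^3 - 25x^2 - 145x + 525 = (-x^2 - 2x + 15)(-5x + 35) + (0)
Last nonzero remainder: -5x + 35. Dividing through by -5 gives the monic gcd x - 7.

x - 7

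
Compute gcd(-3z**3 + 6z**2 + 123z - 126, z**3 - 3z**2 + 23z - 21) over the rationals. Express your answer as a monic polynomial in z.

z - 1

Repeated division with remainder:
  -3z**3 + 6z**2 + 123z - 126 = (-3)(z**3 - 3z**2 + 23z - 21) + (-3z**2 + 192z - 189)
  z**3 - 3z**2 + 23z - 21 = (-(1/3)z - 61/3)(-3z**2 + 192z - 189) + (3864z - 3864)
  -3z**2 + 192z - 189 = (-(1/1288)z + 9/184)(3864z - 3864) + (0)
Last nonzero remainder: 3864z - 3864. Dividing through by 3864 gives the monic gcd z - 1.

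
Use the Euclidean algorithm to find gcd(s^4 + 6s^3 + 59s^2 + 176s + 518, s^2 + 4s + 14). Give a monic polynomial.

By polynomial division,
  s^4 + 6s^3 + 59s^2 + 176s + 518 = (s^2 + 2s + 37)(s^2 + 4s + 14) + (0)
The last nonzero remainder s^2 + 4s + 14 is already monic.

s^2 + 4s + 14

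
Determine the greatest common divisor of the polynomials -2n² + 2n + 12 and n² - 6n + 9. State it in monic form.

Euclidean algorithm in ℚ[n]:
  -2n² + 2n + 12 = (-2)(n² - 6n + 9) + (-10n + 30)
  n² - 6n + 9 = (-(1/10)n + 3/10)(-10n + 30) + (0)
Last nonzero remainder: -10n + 30. Dividing through by -10 gives the monic gcd n - 3.

n - 3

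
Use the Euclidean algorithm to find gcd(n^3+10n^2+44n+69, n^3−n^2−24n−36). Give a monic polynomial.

n+3

Repeated division with remainder:
  n^3+10n^2+44n+69 = (n^3−n^2−24n−36) + (11n^2+68n+105)
  n^3−n^2−24n−36 = ((1/11)n−79/121)(11n^2+68n+105) + ((1313/121)n+3939/121)
  11n^2+68n+105 = ((1331/1313)n+4235/1313)((1313/121)n+3939/121) + (0)
Last nonzero remainder: (1313/121)n+3939/121. Dividing through by 1313/121 gives the monic gcd n+3.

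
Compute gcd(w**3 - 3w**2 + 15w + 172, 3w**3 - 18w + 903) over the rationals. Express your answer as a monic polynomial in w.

w**2 - 7w + 43

Apply the Euclidean algorithm:
  w**3 - 3w**2 + 15w + 172 = (1/3)(3w**3 - 18w + 903) + (-3w**2 + 21w - 129)
  3w**3 - 18w + 903 = (-w - 7)(-3w**2 + 21w - 129) + (0)
Last nonzero remainder: -3w**2 + 21w - 129. Dividing through by -3 gives the monic gcd w**2 - 7w + 43.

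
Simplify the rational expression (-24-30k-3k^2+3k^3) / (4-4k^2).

(24+6k-3k^2)/(-4+4k)

By polynomial division,
  3k^3-3k^2-30k-24 = (-(3/4)k+3/4)(-4k^2+4) + (-27k-27)
  -4k^2+4 = ((4/27)k-4/27)(-27k-27) + (0)
Last nonzero remainder: -27k-27. Dividing through by -27 gives the monic gcd k+1.
Cancel k+1 from numerator and denominator to get the reduced form.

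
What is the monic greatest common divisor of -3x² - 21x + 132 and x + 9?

Euclidean algorithm in ℚ[x]:
  -3x² - 21x + 132 = (-3x + 6)(x + 9) + (78)
  x + 9 = ((1/78)x + 3/26)(78) + (0)
The last nonzero remainder is the constant 78, so the polynomials are coprime and gcd = 1.

1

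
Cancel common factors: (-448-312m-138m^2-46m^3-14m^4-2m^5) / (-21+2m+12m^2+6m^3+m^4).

(-64-8m-6m^2-2m^3)/(-3+2m+m^2)

Repeated division with remainder:
  -2m^5-14m^4-46m^3-138m^2-312m-448 = (-2m-2)(m^4+6m^3+12m^2+2m-21) + (-10m^3-110m^2-350m-490)
  m^4+6m^3+12m^2+2m-21 = (-(1/10)m+1/2)(-10m^3-110m^2-350m-490) + (32m^2+128m+224)
  -10m^3-110m^2-350m-490 = (-(5/16)m-35/16)(32m^2+128m+224) + (0)
Last nonzero remainder: 32m^2+128m+224. Dividing through by 32 gives the monic gcd m^2+4m+7.
Cancel m^2+4m+7 from numerator and denominator to get the reduced form.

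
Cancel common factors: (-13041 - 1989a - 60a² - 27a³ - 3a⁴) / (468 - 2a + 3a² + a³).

(-1449 - 60a - 3a³)/(52 - 6a + a²)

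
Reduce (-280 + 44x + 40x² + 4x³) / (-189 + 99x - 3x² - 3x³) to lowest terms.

(40 - 12x - 4x²)/(27 - 18x + 3x²)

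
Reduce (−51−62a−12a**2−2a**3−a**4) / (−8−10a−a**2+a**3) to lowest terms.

Euclidean algorithm in ℚ[a]:
  −a**4−2a**3−12a**2−62a−51 = (−a−3)(a**3−a**2−10a−8) + (−25a**2−100a−75)
  a**3−a**2−10a−8 = (−(1/25)a+1/5)(−25a**2−100a−75) + (7a+7)
  −25a**2−100a−75 = (−(25/7)a−75/7)(7a+7) + (0)
Last nonzero remainder: 7a+7. Dividing through by 7 gives the monic gcd a+1.
Cancel a+1 from numerator and denominator to get the reduced form.

(−51−11a−a**2−a**3)/(−8−2a+a**2)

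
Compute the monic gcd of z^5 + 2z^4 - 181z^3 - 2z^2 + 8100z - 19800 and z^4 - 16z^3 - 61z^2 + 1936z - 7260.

z^3 - 5z^2 - 116z + 660

Euclidean algorithm in ℚ[z]:
  z^5 + 2z^4 - 181z^3 - 2z^2 + 8100z - 19800 = (z + 18)(z^4 - 16z^3 - 61z^2 + 1936z - 7260) + (168z^3 - 840z^2 - 19488z + 110880)
  z^4 - 16z^3 - 61z^2 + 1936z - 7260 = ((1/168)z - 11/168)(168z^3 - 840z^2 - 19488z + 110880) + (0)
Last nonzero remainder: 168z^3 - 840z^2 - 19488z + 110880. Dividing through by 168 gives the monic gcd z^3 - 5z^2 - 116z + 660.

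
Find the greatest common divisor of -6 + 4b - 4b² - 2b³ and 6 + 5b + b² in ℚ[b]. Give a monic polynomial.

By polynomial division,
  -2b³ - 4b² + 4b - 6 = (-2b + 6)(b² + 5b + 6) + (-14b - 42)
  b² + 5b + 6 = (-(1/14)b - 1/7)(-14b - 42) + (0)
Last nonzero remainder: -14b - 42. Dividing through by -14 gives the monic gcd b + 3.

3 + b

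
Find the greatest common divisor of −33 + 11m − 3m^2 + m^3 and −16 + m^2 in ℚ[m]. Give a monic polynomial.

Repeated division with remainder:
  m^3 − 3m^2 + 11m − 33 = (m − 3)(m^2 − 16) + (27m − 81)
  m^2 − 16 = ((1/27)m + 1/9)(27m − 81) + (−7)
  27m − 81 = (−(27/7)m + 81/7)(−7) + (0)
The last nonzero remainder is the constant −7, so the polynomials are coprime and gcd = 1.

1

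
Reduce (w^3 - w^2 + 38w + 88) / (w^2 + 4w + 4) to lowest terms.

Repeated division with remainder:
  w^3 - w^2 + 38w + 88 = (w - 5)(w^2 + 4w + 4) + (54w + 108)
  w^2 + 4w + 4 = ((1/54)w + 1/27)(54w + 108) + (0)
Last nonzero remainder: 54w + 108. Dividing through by 54 gives the monic gcd w + 2.
Cancel w + 2 from numerator and denominator to get the reduced form.

(w^2 - 3w + 44)/(w + 2)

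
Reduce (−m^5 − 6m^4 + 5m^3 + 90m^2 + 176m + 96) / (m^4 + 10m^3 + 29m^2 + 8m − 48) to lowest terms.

(−m^3 + m^2 + 10m + 8)/(m^2 + 3m − 4)

By polynomial division,
  −m^5 − 6m^4 + 5m^3 + 90m^2 + 176m + 96 = (−m + 4)(m^4 + 10m^3 + 29m^2 + 8m − 48) + (−6m^3 − 18m^2 + 96m + 288)
  m^4 + 10m^3 + 29m^2 + 8m − 48 = (−(1/6)m − 7/6)(−6m^3 − 18m^2 + 96m + 288) + (24m^2 + 168m + 288)
  −6m^3 − 18m^2 + 96m + 288 = (−(1/4)m + 1)(24m^2 + 168m + 288) + (0)
Last nonzero remainder: 24m^2 + 168m + 288. Dividing through by 24 gives the monic gcd m^2 + 7m + 12.
Cancel m^2 + 7m + 12 from numerator and denominator to get the reduced form.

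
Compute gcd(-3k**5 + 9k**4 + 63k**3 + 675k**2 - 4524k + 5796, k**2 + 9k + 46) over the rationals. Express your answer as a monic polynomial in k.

Repeated division with remainder:
  -3k**5 + 9k**4 + 63k**3 + 675k**2 - 4524k + 5796 = (-3k**3 + 36k**2 - 123k + 126)(k**2 + 9k + 46) + (0)
The last nonzero remainder k**2 + 9k + 46 is already monic.

k**2 + 9k + 46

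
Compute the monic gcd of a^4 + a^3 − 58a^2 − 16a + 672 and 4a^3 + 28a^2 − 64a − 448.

a^3 + 7a^2 − 16a − 112

By polynomial division,
  a^4 + a^3 − 58a^2 − 16a + 672 = ((1/4)a − 3/2)(4a^3 + 28a^2 − 64a − 448) + (0)
Last nonzero remainder: 4a^3 + 28a^2 − 64a − 448. Dividing through by 4 gives the monic gcd a^3 + 7a^2 − 16a − 112.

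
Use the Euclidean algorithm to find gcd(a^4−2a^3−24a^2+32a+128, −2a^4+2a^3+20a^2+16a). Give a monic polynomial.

a^2−2a−8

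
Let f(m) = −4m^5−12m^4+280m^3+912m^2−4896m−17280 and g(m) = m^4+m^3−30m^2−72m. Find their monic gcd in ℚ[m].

m^2−2m−24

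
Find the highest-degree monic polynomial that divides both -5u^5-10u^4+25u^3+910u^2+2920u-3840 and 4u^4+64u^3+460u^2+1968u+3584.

u^3+9u^2+52u+128

By polynomial division,
  -5u^5-10u^4+25u^3+910u^2+2920u-3840 = (-(5/4)u+35/2)(4u^4+64u^3+460u^2+1968u+3584) + (-520u^3-4680u^2-27040u-66560)
  4u^4+64u^3+460u^2+1968u+3584 = (-(1/130)u-7/130)(-520u^3-4680u^2-27040u-66560) + (0)
Last nonzero remainder: -520u^3-4680u^2-27040u-66560. Dividing through by -520 gives the monic gcd u^3+9u^2+52u+128.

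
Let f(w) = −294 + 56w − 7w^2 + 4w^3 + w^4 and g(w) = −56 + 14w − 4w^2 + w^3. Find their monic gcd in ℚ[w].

14 + w^2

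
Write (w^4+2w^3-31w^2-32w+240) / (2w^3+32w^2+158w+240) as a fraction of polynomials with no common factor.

Euclidean algorithm in ℚ[w]:
  w^4+2w^3-31w^2-32w+240 = ((1/2)w-7)(2w^3+32w^2+158w+240) + (114w^2+954w+1920)
  2w^3+32w^2+158w+240 = ((1/57)w+145/1083)(114w^2+954w+1920) + (-(1232/361)w-6160/361)
  114w^2+954w+1920 = (-(20577/616)w-8664/77)(-(1232/361)w-6160/361) + (0)
Last nonzero remainder: -(1232/361)w-6160/361. Dividing through by -1232/361 gives the monic gcd w+5.
Cancel w+5 from numerator and denominator to get the reduced form.

(w^3-3w^2-16w+48)/(2w^2+22w+48)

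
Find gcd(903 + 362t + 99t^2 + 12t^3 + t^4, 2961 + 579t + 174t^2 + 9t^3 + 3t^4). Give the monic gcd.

21 + 5t + t^2

Apply the Euclidean algorithm:
  t^4 + 12t^3 + 99t^2 + 362t + 903 = (1/3)(3t^4 + 9t^3 + 174t^2 + 579t + 2961) + (9t^3 + 41t^2 + 169t − 84)
  3t^4 + 9t^3 + 174t^2 + 579t + 2961 = ((1/3)t − 14/27)(9t^3 + 41t^2 + 169t − 84) + ((3751/27)t^2 + (18755/27)t + 26257/9)
  9t^3 + 41t^2 + 169t − 84 = ((243/3751)t − 108/3751)((3751/27)t^2 + (18755/27)t + 26257/9) + (0)
Last nonzero remainder: (3751/27)t^2 + (18755/27)t + 26257/9. Dividing through by 3751/27 gives the monic gcd t^2 + 5t + 21.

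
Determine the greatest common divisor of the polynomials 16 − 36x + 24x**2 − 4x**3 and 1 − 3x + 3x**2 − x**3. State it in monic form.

Euclidean algorithm in ℚ[x]:
  −4x**3 + 24x**2 − 36x + 16 = (4)(−x**3 + 3x**2 − 3x + 1) + (12x**2 − 24x + 12)
  −x**3 + 3x**2 − 3x + 1 = (−(1/12)x + 1/12)(12x**2 − 24x + 12) + (0)
Last nonzero remainder: 12x**2 − 24x + 12. Dividing through by 12 gives the monic gcd x**2 − 2x + 1.

1 − 2x + x**2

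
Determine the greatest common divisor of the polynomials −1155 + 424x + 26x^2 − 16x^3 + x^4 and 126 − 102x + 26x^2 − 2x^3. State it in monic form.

Apply the Euclidean algorithm:
  x^4 − 16x^3 + 26x^2 + 424x − 1155 = (−(1/2)x + 3/2)(−2x^3 + 26x^2 − 102x + 126) + (−64x^2 + 640x − 1344)
  −2x^3 + 26x^2 − 102x + 126 = ((1/32)x − 3/32)(−64x^2 + 640x − 1344) + (0)
Last nonzero remainder: −64x^2 + 640x − 1344. Dividing through by −64 gives the monic gcd x^2 − 10x + 21.

21 − 10x + x^2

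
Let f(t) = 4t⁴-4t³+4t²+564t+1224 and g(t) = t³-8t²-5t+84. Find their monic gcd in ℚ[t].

Repeated division with remainder:
  4t⁴-4t³+4t²+564t+1224 = (4t+28)(t³-8t²-5t+84) + (248t²+368t-1128)
  t³-8t²-5t+84 = ((1/248)t-147/3844)(248t²+368t-1128) + ((13090/961)t+39270/961)
  248t²+368t-1128 = ((119164/6545)t-180668/6545)((13090/961)t+39270/961) + (0)
Last nonzero remainder: (13090/961)t+39270/961. Dividing through by 13090/961 gives the monic gcd t+3.

t+3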